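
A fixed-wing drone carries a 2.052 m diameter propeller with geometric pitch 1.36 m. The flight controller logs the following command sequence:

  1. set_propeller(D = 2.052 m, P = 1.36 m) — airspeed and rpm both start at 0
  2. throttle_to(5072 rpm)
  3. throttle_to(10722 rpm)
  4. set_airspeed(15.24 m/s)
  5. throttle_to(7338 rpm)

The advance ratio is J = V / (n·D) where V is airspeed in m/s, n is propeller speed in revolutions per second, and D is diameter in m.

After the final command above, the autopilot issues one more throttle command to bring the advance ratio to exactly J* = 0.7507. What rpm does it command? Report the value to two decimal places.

set_propeller: D = 2.052 m, P = 1.36 m (p = P/D = 0.662768); state ← (V=0, rpm=0)
throttle_to(5072): rpm ← 5072
throttle_to(10722): rpm ← 10722
set_airspeed(15.24): V ← 15.24 m/s
throttle_to(7338): rpm ← 7338
final state: V = 15.24 m/s, rpm = 7338 → n = rpm/60 = 122.300000 rev/s
target J* = 0.7507; solve J* = V/(n·D) for n: n = V/(J*·D) = 15.24/(0.7507 × 2.052) = 9.893300 rev/s
rpm = 60·n = 593.598022

rpm = 593.60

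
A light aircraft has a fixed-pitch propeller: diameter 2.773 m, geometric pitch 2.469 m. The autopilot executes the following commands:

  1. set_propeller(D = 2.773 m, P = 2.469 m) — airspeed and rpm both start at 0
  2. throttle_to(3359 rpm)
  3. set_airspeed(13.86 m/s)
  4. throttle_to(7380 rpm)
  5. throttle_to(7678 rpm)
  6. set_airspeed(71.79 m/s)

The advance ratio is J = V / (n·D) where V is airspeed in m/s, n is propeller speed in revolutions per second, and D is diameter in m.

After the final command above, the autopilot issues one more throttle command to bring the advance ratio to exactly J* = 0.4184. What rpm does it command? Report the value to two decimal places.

rpm = 3712.56

set_propeller: D = 2.773 m, P = 2.469 m (p = P/D = 0.890371); state ← (V=0, rpm=0)
throttle_to(3359): rpm ← 3359
set_airspeed(13.86): V ← 13.86 m/s
throttle_to(7380): rpm ← 7380
throttle_to(7678): rpm ← 7678
set_airspeed(71.79): V ← 71.79 m/s
final state: V = 71.79 m/s, rpm = 7678 → n = rpm/60 = 127.966667 rev/s
target J* = 0.4184; solve J* = V/(n·D) for n: n = V/(J*·D) = 71.79/(0.4184 × 2.773) = 61.876025 rev/s
rpm = 60·n = 3712.561514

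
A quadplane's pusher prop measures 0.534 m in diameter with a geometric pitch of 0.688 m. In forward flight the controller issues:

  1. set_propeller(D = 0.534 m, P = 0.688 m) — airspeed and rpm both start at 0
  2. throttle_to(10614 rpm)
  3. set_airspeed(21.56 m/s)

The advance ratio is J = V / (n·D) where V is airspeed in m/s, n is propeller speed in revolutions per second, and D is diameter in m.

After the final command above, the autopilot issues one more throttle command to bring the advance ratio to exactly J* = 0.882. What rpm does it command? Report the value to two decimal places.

rpm = 2746.57

set_propeller: D = 0.534 m, P = 0.688 m (p = P/D = 1.288390); state ← (V=0, rpm=0)
throttle_to(10614): rpm ← 10614
set_airspeed(21.56): V ← 21.56 m/s
final state: V = 21.56 m/s, rpm = 10614 → n = rpm/60 = 176.900000 rev/s
target J* = 0.882; solve J* = V/(n·D) for n: n = V/(J*·D) = 21.56/(0.882 × 0.534) = 45.776113 rev/s
rpm = 60·n = 2746.566792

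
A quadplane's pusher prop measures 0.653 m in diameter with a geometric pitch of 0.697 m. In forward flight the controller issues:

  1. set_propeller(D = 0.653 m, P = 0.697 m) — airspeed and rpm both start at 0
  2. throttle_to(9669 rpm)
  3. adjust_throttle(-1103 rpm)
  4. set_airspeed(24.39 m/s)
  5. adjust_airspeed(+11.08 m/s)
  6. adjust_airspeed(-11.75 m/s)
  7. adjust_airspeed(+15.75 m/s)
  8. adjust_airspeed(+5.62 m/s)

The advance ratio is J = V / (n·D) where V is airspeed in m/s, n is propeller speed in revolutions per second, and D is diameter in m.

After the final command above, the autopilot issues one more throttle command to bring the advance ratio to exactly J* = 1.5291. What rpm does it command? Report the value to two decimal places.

set_propeller: D = 0.653 m, P = 0.697 m (p = P/D = 1.067381); state ← (V=0, rpm=0)
throttle_to(9669): rpm ← 9669
adjust_throttle(-1103): rpm ← 9669 -1103 = 8566
set_airspeed(24.39): V ← 24.39 m/s
adjust_airspeed(+11.08): V ← 24.39 +11.08 = 35.47 m/s
adjust_airspeed(-11.75): V ← 35.47 -11.75 = 23.72 m/s
adjust_airspeed(+15.75): V ← 23.72 +15.75 = 39.47 m/s
adjust_airspeed(+5.62): V ← 39.47 +5.62 = 45.09 m/s
final state: V = 45.09 m/s, rpm = 8566 → n = rpm/60 = 142.766667 rev/s
target J* = 1.5291; solve J* = V/(n·D) for n: n = V/(J*·D) = 45.09/(1.5291 × 0.653) = 45.157633 rev/s
rpm = 60·n = 2709.457955

rpm = 2709.46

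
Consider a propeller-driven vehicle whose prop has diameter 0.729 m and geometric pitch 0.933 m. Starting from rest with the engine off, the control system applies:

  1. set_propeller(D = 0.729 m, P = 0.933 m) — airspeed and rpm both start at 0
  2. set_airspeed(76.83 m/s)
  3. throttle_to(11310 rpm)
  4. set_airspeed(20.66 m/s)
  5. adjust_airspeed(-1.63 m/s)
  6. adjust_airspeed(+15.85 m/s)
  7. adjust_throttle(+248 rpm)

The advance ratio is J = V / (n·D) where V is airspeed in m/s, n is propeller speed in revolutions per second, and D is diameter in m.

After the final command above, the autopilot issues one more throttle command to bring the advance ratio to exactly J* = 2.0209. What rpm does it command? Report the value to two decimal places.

set_propeller: D = 0.729 m, P = 0.933 m (p = P/D = 1.279835); state ← (V=0, rpm=0)
set_airspeed(76.83): V ← 76.83 m/s
throttle_to(11310): rpm ← 11310
set_airspeed(20.66): V ← 20.66 m/s
adjust_airspeed(-1.63): V ← 20.66 -1.63 = 19.03 m/s
adjust_airspeed(+15.85): V ← 19.03 +15.85 = 34.88 m/s
adjust_throttle(+248): rpm ← 11310 +248 = 11558
final state: V = 34.88 m/s, rpm = 11558 → n = rpm/60 = 192.633333 rev/s
target J* = 2.0209; solve J* = V/(n·D) for n: n = V/(J*·D) = 34.88/(2.0209 × 0.729) = 23.675771 rev/s
rpm = 60·n = 1420.546238

rpm = 1420.55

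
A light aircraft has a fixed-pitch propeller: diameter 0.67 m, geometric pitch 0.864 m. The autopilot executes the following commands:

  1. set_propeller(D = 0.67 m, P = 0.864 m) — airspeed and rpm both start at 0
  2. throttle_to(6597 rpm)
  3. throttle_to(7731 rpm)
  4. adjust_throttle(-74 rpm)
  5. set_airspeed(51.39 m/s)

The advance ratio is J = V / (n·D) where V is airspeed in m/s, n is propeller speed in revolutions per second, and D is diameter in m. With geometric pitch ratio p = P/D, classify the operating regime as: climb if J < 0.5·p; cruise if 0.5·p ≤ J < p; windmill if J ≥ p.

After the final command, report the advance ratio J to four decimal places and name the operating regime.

J = 0.6010, regime = climb

set_propeller: D = 0.67 m, P = 0.864 m (p = P/D = 1.289552); state ← (V=0, rpm=0)
throttle_to(6597): rpm ← 6597
throttle_to(7731): rpm ← 7731
adjust_throttle(-74): rpm ← 7731 -74 = 7657
set_airspeed(51.39): V ← 51.39 m/s
final state: V = 51.39 m/s, rpm = 7657 → n = rpm/60 = 127.616667 rev/s
J = V / (n·D) = 51.39 / (127.616667 × 0.67) = 0.601030
regime bands: climb J<0.6448 | cruise [0.6448, 1.2896) | windmill J≥1.2896
J = 0.6010 → climb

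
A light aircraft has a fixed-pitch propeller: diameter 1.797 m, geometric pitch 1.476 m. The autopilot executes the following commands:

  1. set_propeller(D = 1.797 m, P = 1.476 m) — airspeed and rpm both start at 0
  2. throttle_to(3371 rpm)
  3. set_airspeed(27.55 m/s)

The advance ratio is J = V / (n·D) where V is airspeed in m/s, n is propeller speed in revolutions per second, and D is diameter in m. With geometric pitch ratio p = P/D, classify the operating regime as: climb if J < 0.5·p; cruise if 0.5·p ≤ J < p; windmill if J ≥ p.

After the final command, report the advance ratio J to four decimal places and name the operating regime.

set_propeller: D = 1.797 m, P = 1.476 m (p = P/D = 0.821369); state ← (V=0, rpm=0)
throttle_to(3371): rpm ← 3371
set_airspeed(27.55): V ← 27.55 m/s
final state: V = 27.55 m/s, rpm = 3371 → n = rpm/60 = 56.183333 rev/s
J = V / (n·D) = 27.55 / (56.183333 × 1.797) = 0.272876
regime bands: climb J<0.4107 | cruise [0.4107, 0.8214) | windmill J≥0.8214
J = 0.2729 → climb

J = 0.2729, regime = climb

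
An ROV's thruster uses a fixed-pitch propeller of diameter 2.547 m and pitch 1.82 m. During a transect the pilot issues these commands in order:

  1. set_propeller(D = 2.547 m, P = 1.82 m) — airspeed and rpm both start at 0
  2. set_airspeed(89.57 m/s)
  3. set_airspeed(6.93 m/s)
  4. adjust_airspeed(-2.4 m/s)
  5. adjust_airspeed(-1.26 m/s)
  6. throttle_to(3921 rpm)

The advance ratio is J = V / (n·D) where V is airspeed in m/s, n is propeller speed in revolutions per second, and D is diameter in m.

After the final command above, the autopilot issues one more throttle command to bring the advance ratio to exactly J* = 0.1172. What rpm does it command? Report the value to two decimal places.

set_propeller: D = 2.547 m, P = 1.82 m (p = P/D = 0.714566); state ← (V=0, rpm=0)
set_airspeed(89.57): V ← 89.57 m/s
set_airspeed(6.93): V ← 6.93 m/s
adjust_airspeed(-2.4): V ← 6.93 -2.4 = 4.53 m/s
adjust_airspeed(-1.26): V ← 4.53 -1.26 = 3.27 m/s
throttle_to(3921): rpm ← 3921
final state: V = 3.27 m/s, rpm = 3921 → n = rpm/60 = 65.350000 rev/s
target J* = 0.1172; solve J* = V/(n·D) for n: n = V/(J*·D) = 3.27/(0.1172 × 2.547) = 10.954466 rev/s
rpm = 60·n = 657.267936

rpm = 657.27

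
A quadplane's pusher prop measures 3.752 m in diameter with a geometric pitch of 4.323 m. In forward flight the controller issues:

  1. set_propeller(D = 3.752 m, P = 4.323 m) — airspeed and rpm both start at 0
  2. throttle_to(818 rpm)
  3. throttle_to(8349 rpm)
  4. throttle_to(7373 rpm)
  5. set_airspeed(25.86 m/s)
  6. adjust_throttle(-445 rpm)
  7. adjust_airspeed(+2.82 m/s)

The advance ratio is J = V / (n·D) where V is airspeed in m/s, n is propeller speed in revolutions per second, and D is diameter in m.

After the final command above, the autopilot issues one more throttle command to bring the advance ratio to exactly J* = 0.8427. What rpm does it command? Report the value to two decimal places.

rpm = 544.25

set_propeller: D = 3.752 m, P = 4.323 m (p = P/D = 1.152186); state ← (V=0, rpm=0)
throttle_to(818): rpm ← 818
throttle_to(8349): rpm ← 8349
throttle_to(7373): rpm ← 7373
set_airspeed(25.86): V ← 25.86 m/s
adjust_throttle(-445): rpm ← 7373 -445 = 6928
adjust_airspeed(+2.82): V ← 25.86 +2.82 = 28.68 m/s
final state: V = 28.68 m/s, rpm = 6928 → n = rpm/60 = 115.466667 rev/s
target J* = 0.8427; solve J* = V/(n·D) for n: n = V/(J*·D) = 28.68/(0.8427 × 3.752) = 9.070753 rev/s
rpm = 60·n = 544.245158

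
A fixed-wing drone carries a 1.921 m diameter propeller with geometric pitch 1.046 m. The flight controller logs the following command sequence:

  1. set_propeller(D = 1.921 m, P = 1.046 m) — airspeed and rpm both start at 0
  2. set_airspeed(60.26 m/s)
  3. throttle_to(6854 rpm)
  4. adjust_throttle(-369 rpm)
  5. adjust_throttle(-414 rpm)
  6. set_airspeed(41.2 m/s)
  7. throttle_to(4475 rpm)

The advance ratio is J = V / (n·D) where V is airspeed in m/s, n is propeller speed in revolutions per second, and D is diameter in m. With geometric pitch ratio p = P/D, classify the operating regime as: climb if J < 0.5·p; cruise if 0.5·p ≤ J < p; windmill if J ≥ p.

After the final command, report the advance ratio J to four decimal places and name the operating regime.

set_propeller: D = 1.921 m, P = 1.046 m (p = P/D = 0.544508); state ← (V=0, rpm=0)
set_airspeed(60.26): V ← 60.26 m/s
throttle_to(6854): rpm ← 6854
adjust_throttle(-369): rpm ← 6854 -369 = 6485
adjust_throttle(-414): rpm ← 6485 -414 = 6071
set_airspeed(41.2): V ← 41.2 m/s
throttle_to(4475): rpm ← 4475
final state: V = 41.2 m/s, rpm = 4475 → n = rpm/60 = 74.583333 rev/s
J = V / (n·D) = 41.2 / (74.583333 × 1.921) = 0.287560
regime bands: climb J<0.2723 | cruise [0.2723, 0.5445) | windmill J≥0.5445
J = 0.2876 → cruise

J = 0.2876, regime = cruise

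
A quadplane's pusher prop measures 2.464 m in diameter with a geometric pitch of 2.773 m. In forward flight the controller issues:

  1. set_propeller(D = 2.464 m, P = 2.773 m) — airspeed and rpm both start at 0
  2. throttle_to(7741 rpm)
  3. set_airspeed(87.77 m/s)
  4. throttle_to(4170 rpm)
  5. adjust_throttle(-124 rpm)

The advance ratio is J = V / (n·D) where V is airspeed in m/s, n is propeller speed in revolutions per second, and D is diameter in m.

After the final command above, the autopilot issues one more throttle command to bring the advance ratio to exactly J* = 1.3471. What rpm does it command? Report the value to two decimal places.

set_propeller: D = 2.464 m, P = 2.773 m (p = P/D = 1.125406); state ← (V=0, rpm=0)
throttle_to(7741): rpm ← 7741
set_airspeed(87.77): V ← 87.77 m/s
throttle_to(4170): rpm ← 4170
adjust_throttle(-124): rpm ← 4170 -124 = 4046
final state: V = 87.77 m/s, rpm = 4046 → n = rpm/60 = 67.433333 rev/s
target J* = 1.3471; solve J* = V/(n·D) for n: n = V/(J*·D) = 87.77/(1.3471 × 2.464) = 26.442685 rev/s
rpm = 60·n = 1586.561126

rpm = 1586.56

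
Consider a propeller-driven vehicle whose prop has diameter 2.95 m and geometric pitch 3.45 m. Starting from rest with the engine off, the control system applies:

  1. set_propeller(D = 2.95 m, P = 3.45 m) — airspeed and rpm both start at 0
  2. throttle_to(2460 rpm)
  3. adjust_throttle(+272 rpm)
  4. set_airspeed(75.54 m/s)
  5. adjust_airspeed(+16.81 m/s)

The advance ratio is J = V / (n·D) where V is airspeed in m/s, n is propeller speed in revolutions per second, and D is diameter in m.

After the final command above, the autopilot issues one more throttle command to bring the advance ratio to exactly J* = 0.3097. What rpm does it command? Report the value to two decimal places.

set_propeller: D = 2.95 m, P = 3.45 m (p = P/D = 1.169492); state ← (V=0, rpm=0)
throttle_to(2460): rpm ← 2460
adjust_throttle(+272): rpm ← 2460 +272 = 2732
set_airspeed(75.54): V ← 75.54 m/s
adjust_airspeed(+16.81): V ← 75.54 +16.81 = 92.35 m/s
final state: V = 92.35 m/s, rpm = 2732 → n = rpm/60 = 45.533333 rev/s
target J* = 0.3097; solve J* = V/(n·D) for n: n = V/(J*·D) = 92.35/(0.3097 × 2.95) = 101.081966 rev/s
rpm = 60·n = 6064.917936

rpm = 6064.92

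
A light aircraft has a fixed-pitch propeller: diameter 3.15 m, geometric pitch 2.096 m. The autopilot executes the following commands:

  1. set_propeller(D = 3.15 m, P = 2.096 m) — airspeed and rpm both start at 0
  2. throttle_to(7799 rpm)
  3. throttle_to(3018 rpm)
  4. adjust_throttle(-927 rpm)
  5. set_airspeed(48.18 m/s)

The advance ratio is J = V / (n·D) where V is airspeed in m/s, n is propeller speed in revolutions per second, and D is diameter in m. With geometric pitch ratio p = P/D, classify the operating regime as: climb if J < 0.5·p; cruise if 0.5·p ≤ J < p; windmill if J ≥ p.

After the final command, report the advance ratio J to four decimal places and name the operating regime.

J = 0.4389, regime = cruise

set_propeller: D = 3.15 m, P = 2.096 m (p = P/D = 0.665397); state ← (V=0, rpm=0)
throttle_to(7799): rpm ← 7799
throttle_to(3018): rpm ← 3018
adjust_throttle(-927): rpm ← 3018 -927 = 2091
set_airspeed(48.18): V ← 48.18 m/s
final state: V = 48.18 m/s, rpm = 2091 → n = rpm/60 = 34.850000 rev/s
J = V / (n·D) = 48.18 / (34.850000 × 3.15) = 0.438888
regime bands: climb J<0.3327 | cruise [0.3327, 0.6654) | windmill J≥0.6654
J = 0.4389 → cruise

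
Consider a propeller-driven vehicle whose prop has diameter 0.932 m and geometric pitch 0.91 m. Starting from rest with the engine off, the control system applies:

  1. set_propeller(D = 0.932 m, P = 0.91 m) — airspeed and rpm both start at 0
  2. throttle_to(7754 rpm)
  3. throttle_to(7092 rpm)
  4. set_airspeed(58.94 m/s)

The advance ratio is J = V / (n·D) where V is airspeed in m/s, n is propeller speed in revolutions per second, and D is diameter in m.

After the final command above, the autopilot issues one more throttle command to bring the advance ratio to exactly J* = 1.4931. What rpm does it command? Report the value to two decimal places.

set_propeller: D = 0.932 m, P = 0.91 m (p = P/D = 0.976395); state ← (V=0, rpm=0)
throttle_to(7754): rpm ← 7754
throttle_to(7092): rpm ← 7092
set_airspeed(58.94): V ← 58.94 m/s
final state: V = 58.94 m/s, rpm = 7092 → n = rpm/60 = 118.200000 rev/s
target J* = 1.4931; solve J* = V/(n·D) for n: n = V/(J*·D) = 58.94/(1.4931 × 0.932) = 42.355062 rev/s
rpm = 60·n = 2541.303731

rpm = 2541.30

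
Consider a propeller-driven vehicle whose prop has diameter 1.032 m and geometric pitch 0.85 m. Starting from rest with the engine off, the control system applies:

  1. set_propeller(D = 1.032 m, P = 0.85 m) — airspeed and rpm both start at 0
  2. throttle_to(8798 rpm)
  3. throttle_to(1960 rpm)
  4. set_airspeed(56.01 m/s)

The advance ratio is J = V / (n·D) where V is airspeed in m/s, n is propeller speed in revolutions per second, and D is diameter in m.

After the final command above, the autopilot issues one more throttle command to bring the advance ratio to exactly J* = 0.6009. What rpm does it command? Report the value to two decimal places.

rpm = 5419.20

set_propeller: D = 1.032 m, P = 0.85 m (p = P/D = 0.823643); state ← (V=0, rpm=0)
throttle_to(8798): rpm ← 8798
throttle_to(1960): rpm ← 1960
set_airspeed(56.01): V ← 56.01 m/s
final state: V = 56.01 m/s, rpm = 1960 → n = rpm/60 = 32.666667 rev/s
target J* = 0.6009; solve J* = V/(n·D) for n: n = V/(J*·D) = 56.01/(0.6009 × 1.032) = 90.319946 rev/s
rpm = 60·n = 5419.196786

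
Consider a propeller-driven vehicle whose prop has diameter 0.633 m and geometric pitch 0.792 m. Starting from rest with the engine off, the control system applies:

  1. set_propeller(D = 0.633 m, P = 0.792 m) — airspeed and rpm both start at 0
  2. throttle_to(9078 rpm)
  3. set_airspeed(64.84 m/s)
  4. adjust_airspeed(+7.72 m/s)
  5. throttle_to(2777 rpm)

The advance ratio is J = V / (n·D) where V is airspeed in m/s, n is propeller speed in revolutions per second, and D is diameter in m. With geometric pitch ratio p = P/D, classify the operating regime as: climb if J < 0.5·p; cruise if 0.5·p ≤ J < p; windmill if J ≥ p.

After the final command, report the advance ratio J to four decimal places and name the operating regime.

J = 2.4767, regime = windmill

set_propeller: D = 0.633 m, P = 0.792 m (p = P/D = 1.251185); state ← (V=0, rpm=0)
throttle_to(9078): rpm ← 9078
set_airspeed(64.84): V ← 64.84 m/s
adjust_airspeed(+7.72): V ← 64.84 +7.72 = 72.56 m/s
throttle_to(2777): rpm ← 2777
final state: V = 72.56 m/s, rpm = 2777 → n = rpm/60 = 46.283333 rev/s
J = V / (n·D) = 72.56 / (46.283333 × 0.633) = 2.476675
regime bands: climb J<0.6256 | cruise [0.6256, 1.2512) | windmill J≥1.2512
J = 2.4767 → windmill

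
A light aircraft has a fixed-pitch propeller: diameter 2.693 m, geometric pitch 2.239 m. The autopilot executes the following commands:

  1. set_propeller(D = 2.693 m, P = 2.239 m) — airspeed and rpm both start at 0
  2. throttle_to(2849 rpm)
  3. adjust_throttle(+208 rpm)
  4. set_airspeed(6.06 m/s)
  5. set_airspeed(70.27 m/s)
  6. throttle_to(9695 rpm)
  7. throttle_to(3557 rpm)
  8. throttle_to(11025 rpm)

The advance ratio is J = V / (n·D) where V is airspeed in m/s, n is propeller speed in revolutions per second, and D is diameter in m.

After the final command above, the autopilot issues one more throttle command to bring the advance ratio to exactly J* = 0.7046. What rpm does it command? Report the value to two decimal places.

set_propeller: D = 2.693 m, P = 2.239 m (p = P/D = 0.831415); state ← (V=0, rpm=0)
throttle_to(2849): rpm ← 2849
adjust_throttle(+208): rpm ← 2849 +208 = 3057
set_airspeed(6.06): V ← 6.06 m/s
set_airspeed(70.27): V ← 70.27 m/s
throttle_to(9695): rpm ← 9695
throttle_to(3557): rpm ← 3557
throttle_to(11025): rpm ← 11025
final state: V = 70.27 m/s, rpm = 11025 → n = rpm/60 = 183.750000 rev/s
target J* = 0.7046; solve J* = V/(n·D) for n: n = V/(J*·D) = 70.27/(0.7046 × 2.693) = 37.033176 rev/s
rpm = 60·n = 2221.990571

rpm = 2221.99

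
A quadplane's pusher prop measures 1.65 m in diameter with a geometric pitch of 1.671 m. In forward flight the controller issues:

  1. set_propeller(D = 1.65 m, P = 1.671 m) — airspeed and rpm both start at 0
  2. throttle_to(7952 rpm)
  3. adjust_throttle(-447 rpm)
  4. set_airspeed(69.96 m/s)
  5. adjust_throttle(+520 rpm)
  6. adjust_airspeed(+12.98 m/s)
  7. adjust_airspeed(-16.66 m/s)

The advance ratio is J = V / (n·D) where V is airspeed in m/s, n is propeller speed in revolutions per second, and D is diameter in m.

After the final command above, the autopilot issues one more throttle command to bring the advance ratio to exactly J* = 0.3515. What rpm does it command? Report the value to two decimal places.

set_propeller: D = 1.65 m, P = 1.671 m (p = P/D = 1.012727); state ← (V=0, rpm=0)
throttle_to(7952): rpm ← 7952
adjust_throttle(-447): rpm ← 7952 -447 = 7505
set_airspeed(69.96): V ← 69.96 m/s
adjust_throttle(+520): rpm ← 7505 +520 = 8025
adjust_airspeed(+12.98): V ← 69.96 +12.98 = 82.94 m/s
adjust_airspeed(-16.66): V ← 82.94 -16.66 = 66.28 m/s
final state: V = 66.28 m/s, rpm = 8025 → n = rpm/60 = 133.750000 rev/s
target J* = 0.3515; solve J* = V/(n·D) for n: n = V/(J*·D) = 66.28/(0.3515 × 1.65) = 114.280788 rev/s
rpm = 60·n = 6856.847278

rpm = 6856.85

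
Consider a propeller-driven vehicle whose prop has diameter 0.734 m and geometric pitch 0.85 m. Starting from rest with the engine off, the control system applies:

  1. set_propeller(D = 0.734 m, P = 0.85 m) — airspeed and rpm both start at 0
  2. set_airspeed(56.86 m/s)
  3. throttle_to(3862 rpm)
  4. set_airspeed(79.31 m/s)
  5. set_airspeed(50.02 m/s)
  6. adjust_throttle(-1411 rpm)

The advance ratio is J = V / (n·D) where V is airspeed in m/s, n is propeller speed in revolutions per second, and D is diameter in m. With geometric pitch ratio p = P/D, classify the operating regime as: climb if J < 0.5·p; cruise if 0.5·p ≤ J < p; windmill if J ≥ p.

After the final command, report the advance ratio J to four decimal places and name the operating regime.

set_propeller: D = 0.734 m, P = 0.85 m (p = P/D = 1.158038); state ← (V=0, rpm=0)
set_airspeed(56.86): V ← 56.86 m/s
throttle_to(3862): rpm ← 3862
set_airspeed(79.31): V ← 79.31 m/s
set_airspeed(50.02): V ← 50.02 m/s
adjust_throttle(-1411): rpm ← 3862 -1411 = 2451
final state: V = 50.02 m/s, rpm = 2451 → n = rpm/60 = 40.850000 rev/s
J = V / (n·D) = 50.02 / (40.850000 × 0.734) = 1.668229
regime bands: climb J<0.5790 | cruise [0.5790, 1.1580) | windmill J≥1.1580
J = 1.6682 → windmill

J = 1.6682, regime = windmill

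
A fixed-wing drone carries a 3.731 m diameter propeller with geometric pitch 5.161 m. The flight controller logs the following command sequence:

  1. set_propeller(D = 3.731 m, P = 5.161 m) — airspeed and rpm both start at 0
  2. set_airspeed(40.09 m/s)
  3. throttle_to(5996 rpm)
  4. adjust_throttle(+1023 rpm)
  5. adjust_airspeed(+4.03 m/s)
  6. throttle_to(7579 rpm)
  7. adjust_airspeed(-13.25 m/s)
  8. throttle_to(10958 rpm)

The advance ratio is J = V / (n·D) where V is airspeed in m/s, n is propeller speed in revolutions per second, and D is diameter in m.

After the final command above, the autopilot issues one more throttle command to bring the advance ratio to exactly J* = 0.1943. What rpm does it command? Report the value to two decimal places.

set_propeller: D = 3.731 m, P = 5.161 m (p = P/D = 1.383275); state ← (V=0, rpm=0)
set_airspeed(40.09): V ← 40.09 m/s
throttle_to(5996): rpm ← 5996
adjust_throttle(+1023): rpm ← 5996 +1023 = 7019
adjust_airspeed(+4.03): V ← 40.09 +4.03 = 44.12 m/s
throttle_to(7579): rpm ← 7579
adjust_airspeed(-13.25): V ← 44.12 -13.25 = 30.87 m/s
throttle_to(10958): rpm ← 10958
final state: V = 30.87 m/s, rpm = 10958 → n = rpm/60 = 182.633333 rev/s
target J* = 0.1943; solve J* = V/(n·D) for n: n = V/(J*·D) = 30.87/(0.1943 × 3.731) = 42.583228 rev/s
rpm = 60·n = 2554.993680

rpm = 2554.99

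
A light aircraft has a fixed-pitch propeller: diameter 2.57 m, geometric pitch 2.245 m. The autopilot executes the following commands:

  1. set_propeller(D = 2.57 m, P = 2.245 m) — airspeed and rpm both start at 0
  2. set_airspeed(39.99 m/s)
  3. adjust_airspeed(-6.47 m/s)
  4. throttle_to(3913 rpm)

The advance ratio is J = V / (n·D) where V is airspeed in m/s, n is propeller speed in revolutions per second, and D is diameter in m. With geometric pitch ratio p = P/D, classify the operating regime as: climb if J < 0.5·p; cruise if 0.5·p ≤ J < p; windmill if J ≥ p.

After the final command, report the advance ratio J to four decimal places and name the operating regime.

J = 0.2000, regime = climb

set_propeller: D = 2.57 m, P = 2.245 m (p = P/D = 0.873541); state ← (V=0, rpm=0)
set_airspeed(39.99): V ← 39.99 m/s
adjust_airspeed(-6.47): V ← 39.99 -6.47 = 33.52 m/s
throttle_to(3913): rpm ← 3913
final state: V = 33.52 m/s, rpm = 3913 → n = rpm/60 = 65.216667 rev/s
J = V / (n·D) = 33.52 / (65.216667 × 2.57) = 0.199992
regime bands: climb J<0.4368 | cruise [0.4368, 0.8735) | windmill J≥0.8735
J = 0.2000 → climb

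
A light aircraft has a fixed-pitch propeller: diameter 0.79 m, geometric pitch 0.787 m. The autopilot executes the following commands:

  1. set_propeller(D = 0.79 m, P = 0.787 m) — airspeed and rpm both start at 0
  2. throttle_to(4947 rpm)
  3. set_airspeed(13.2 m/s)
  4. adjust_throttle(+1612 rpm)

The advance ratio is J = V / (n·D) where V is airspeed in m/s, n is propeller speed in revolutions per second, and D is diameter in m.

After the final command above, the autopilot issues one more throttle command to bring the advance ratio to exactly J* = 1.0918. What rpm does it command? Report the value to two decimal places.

rpm = 918.24

set_propeller: D = 0.79 m, P = 0.787 m (p = P/D = 0.996203); state ← (V=0, rpm=0)
throttle_to(4947): rpm ← 4947
set_airspeed(13.2): V ← 13.2 m/s
adjust_throttle(+1612): rpm ← 4947 +1612 = 6559
final state: V = 13.2 m/s, rpm = 6559 → n = rpm/60 = 109.316667 rev/s
target J* = 1.0918; solve J* = V/(n·D) for n: n = V/(J*·D) = 13.2/(1.0918 × 0.79) = 15.303957 rev/s
rpm = 60·n = 918.237448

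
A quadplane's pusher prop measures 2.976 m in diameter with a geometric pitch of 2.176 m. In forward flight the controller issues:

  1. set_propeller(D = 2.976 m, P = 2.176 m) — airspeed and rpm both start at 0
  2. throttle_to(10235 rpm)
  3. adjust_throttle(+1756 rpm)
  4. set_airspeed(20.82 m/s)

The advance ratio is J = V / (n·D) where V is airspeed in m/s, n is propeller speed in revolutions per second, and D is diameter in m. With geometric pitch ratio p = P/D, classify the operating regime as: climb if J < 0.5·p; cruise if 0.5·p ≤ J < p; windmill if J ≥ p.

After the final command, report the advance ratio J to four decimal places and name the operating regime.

J = 0.0350, regime = climb

set_propeller: D = 2.976 m, P = 2.176 m (p = P/D = 0.731183); state ← (V=0, rpm=0)
throttle_to(10235): rpm ← 10235
adjust_throttle(+1756): rpm ← 10235 +1756 = 11991
set_airspeed(20.82): V ← 20.82 m/s
final state: V = 20.82 m/s, rpm = 11991 → n = rpm/60 = 199.850000 rev/s
J = V / (n·D) = 20.82 / (199.850000 × 2.976) = 0.035006
regime bands: climb J<0.3656 | cruise [0.3656, 0.7312) | windmill J≥0.7312
J = 0.0350 → climb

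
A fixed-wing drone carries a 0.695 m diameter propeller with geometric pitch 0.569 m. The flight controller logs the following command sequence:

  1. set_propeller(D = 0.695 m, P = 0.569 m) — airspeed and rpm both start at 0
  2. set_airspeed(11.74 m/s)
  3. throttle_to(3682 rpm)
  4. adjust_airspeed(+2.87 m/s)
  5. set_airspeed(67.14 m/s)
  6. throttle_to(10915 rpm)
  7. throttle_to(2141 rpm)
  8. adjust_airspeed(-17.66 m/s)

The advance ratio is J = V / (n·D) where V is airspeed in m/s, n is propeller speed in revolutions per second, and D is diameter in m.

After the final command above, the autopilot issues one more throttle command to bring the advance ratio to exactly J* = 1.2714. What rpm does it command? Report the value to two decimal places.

set_propeller: D = 0.695 m, P = 0.569 m (p = P/D = 0.818705); state ← (V=0, rpm=0)
set_airspeed(11.74): V ← 11.74 m/s
throttle_to(3682): rpm ← 3682
adjust_airspeed(+2.87): V ← 11.74 +2.87 = 14.61 m/s
set_airspeed(67.14): V ← 67.14 m/s
throttle_to(10915): rpm ← 10915
throttle_to(2141): rpm ← 2141
adjust_airspeed(-17.66): V ← 67.14 -17.66 = 49.48 m/s
final state: V = 49.48 m/s, rpm = 2141 → n = rpm/60 = 35.683333 rev/s
target J* = 1.2714; solve J* = V/(n·D) for n: n = V/(J*·D) = 49.48/(1.2714 × 0.695) = 55.996732 rev/s
rpm = 60·n = 3359.803898

rpm = 3359.80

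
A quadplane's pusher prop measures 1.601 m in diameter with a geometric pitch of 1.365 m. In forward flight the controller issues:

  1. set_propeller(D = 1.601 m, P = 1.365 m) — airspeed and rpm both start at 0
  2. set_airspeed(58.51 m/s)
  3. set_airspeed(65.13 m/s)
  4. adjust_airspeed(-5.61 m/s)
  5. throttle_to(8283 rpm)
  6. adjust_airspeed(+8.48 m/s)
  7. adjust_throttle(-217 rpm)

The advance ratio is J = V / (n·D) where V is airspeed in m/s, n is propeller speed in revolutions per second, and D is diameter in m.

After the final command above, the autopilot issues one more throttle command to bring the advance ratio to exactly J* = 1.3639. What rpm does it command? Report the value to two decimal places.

rpm = 1868.47

set_propeller: D = 1.601 m, P = 1.365 m (p = P/D = 0.852592); state ← (V=0, rpm=0)
set_airspeed(58.51): V ← 58.51 m/s
set_airspeed(65.13): V ← 65.13 m/s
adjust_airspeed(-5.61): V ← 65.13 -5.61 = 59.52 m/s
throttle_to(8283): rpm ← 8283
adjust_airspeed(+8.48): V ← 59.52 +8.48 = 68 m/s
adjust_throttle(-217): rpm ← 8283 -217 = 8066
final state: V = 68 m/s, rpm = 8066 → n = rpm/60 = 134.433333 rev/s
target J* = 1.3639; solve J* = V/(n·D) for n: n = V/(J*·D) = 68/(1.3639 × 1.601) = 31.141179 rev/s
rpm = 60·n = 1868.470742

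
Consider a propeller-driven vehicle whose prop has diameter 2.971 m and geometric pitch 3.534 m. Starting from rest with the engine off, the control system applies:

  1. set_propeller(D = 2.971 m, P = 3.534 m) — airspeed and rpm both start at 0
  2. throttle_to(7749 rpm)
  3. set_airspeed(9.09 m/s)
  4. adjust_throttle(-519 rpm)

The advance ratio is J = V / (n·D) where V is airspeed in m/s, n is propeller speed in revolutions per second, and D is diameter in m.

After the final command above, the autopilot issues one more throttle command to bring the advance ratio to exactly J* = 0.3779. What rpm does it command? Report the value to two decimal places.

rpm = 485.78

set_propeller: D = 2.971 m, P = 3.534 m (p = P/D = 1.189498); state ← (V=0, rpm=0)
throttle_to(7749): rpm ← 7749
set_airspeed(9.09): V ← 9.09 m/s
adjust_throttle(-519): rpm ← 7749 -519 = 7230
final state: V = 9.09 m/s, rpm = 7230 → n = rpm/60 = 120.500000 rev/s
target J* = 0.3779; solve J* = V/(n·D) for n: n = V/(J*·D) = 9.09/(0.3779 × 2.971) = 8.096258 rev/s
rpm = 60·n = 485.775480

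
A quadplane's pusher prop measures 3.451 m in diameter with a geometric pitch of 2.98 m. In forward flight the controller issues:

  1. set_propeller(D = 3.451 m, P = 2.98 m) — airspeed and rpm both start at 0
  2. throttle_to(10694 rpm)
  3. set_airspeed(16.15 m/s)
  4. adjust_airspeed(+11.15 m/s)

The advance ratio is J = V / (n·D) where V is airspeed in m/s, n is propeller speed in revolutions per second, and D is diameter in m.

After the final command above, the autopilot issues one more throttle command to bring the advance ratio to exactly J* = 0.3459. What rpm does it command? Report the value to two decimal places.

rpm = 1372.20

set_propeller: D = 3.451 m, P = 2.98 m (p = P/D = 0.863518); state ← (V=0, rpm=0)
throttle_to(10694): rpm ← 10694
set_airspeed(16.15): V ← 16.15 m/s
adjust_airspeed(+11.15): V ← 16.15 +11.15 = 27.3 m/s
final state: V = 27.3 m/s, rpm = 10694 → n = rpm/60 = 178.233333 rev/s
target J* = 0.3459; solve J* = V/(n·D) for n: n = V/(J*·D) = 27.3/(0.3459 × 3.451) = 22.870051 rev/s
rpm = 60·n = 1372.203037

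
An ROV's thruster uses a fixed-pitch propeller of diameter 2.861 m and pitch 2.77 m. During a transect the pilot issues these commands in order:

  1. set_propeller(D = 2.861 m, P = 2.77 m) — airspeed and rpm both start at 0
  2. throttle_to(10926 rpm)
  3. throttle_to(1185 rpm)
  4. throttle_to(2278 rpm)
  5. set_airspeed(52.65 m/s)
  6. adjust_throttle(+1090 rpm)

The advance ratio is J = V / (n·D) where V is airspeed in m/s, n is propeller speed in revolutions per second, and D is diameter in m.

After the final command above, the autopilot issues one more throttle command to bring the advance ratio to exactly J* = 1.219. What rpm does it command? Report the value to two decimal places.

set_propeller: D = 2.861 m, P = 2.77 m (p = P/D = 0.968193); state ← (V=0, rpm=0)
throttle_to(10926): rpm ← 10926
throttle_to(1185): rpm ← 1185
throttle_to(2278): rpm ← 2278
set_airspeed(52.65): V ← 52.65 m/s
adjust_throttle(+1090): rpm ← 2278 +1090 = 3368
final state: V = 52.65 m/s, rpm = 3368 → n = rpm/60 = 56.133333 rev/s
target J* = 1.219; solve J* = V/(n·D) for n: n = V/(J*·D) = 52.65/(1.219 × 2.861) = 15.096519 rev/s
rpm = 60·n = 905.791128

rpm = 905.79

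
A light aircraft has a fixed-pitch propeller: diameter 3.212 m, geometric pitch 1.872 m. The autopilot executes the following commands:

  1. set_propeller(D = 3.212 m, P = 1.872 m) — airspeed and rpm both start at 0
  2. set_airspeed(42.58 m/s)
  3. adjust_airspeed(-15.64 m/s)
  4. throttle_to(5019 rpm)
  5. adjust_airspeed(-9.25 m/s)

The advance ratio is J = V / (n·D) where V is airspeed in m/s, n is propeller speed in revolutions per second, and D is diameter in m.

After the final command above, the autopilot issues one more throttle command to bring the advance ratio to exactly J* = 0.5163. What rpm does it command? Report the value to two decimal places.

set_propeller: D = 3.212 m, P = 1.872 m (p = P/D = 0.582814); state ← (V=0, rpm=0)
set_airspeed(42.58): V ← 42.58 m/s
adjust_airspeed(-15.64): V ← 42.58 -15.64 = 26.94 m/s
throttle_to(5019): rpm ← 5019
adjust_airspeed(-9.25): V ← 26.94 -9.25 = 17.69 m/s
final state: V = 17.69 m/s, rpm = 5019 → n = rpm/60 = 83.650000 rev/s
target J* = 0.5163; solve J* = V/(n·D) for n: n = V/(J*·D) = 17.69/(0.5163 × 3.212) = 10.667193 rev/s
rpm = 60·n = 640.031607

rpm = 640.03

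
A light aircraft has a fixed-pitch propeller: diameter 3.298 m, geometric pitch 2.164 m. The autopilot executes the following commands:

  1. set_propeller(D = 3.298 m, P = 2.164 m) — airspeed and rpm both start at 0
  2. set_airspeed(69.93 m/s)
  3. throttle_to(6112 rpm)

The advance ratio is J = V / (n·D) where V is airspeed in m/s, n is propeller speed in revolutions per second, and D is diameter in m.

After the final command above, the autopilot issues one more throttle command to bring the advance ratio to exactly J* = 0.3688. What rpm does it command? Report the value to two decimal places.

set_propeller: D = 3.298 m, P = 2.164 m (p = P/D = 0.656155); state ← (V=0, rpm=0)
set_airspeed(69.93): V ← 69.93 m/s
throttle_to(6112): rpm ← 6112
final state: V = 69.93 m/s, rpm = 6112 → n = rpm/60 = 101.866667 rev/s
target J* = 0.3688; solve J* = V/(n·D) for n: n = V/(J*·D) = 69.93/(0.3688 × 3.298) = 57.493926 rev/s
rpm = 60·n = 3449.635551

rpm = 3449.64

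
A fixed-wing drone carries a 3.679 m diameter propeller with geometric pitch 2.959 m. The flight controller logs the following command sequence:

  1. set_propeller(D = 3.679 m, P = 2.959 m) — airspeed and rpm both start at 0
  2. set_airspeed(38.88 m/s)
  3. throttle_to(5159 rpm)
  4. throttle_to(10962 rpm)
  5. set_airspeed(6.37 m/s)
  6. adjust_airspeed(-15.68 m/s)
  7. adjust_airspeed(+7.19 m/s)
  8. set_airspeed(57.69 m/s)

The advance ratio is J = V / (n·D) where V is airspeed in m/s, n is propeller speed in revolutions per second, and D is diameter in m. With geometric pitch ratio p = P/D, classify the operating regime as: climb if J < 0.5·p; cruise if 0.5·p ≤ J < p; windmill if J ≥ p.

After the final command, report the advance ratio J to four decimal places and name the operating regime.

J = 0.0858, regime = climb

set_propeller: D = 3.679 m, P = 2.959 m (p = P/D = 0.804295); state ← (V=0, rpm=0)
set_airspeed(38.88): V ← 38.88 m/s
throttle_to(5159): rpm ← 5159
throttle_to(10962): rpm ← 10962
set_airspeed(6.37): V ← 6.37 m/s
adjust_airspeed(-15.68): V ← 6.37 -15.68 = -9.31 m/s
adjust_airspeed(+7.19): V ← -9.31 +7.19 = -2.12 m/s
set_airspeed(57.69): V ← 57.69 m/s
final state: V = 57.69 m/s, rpm = 10962 → n = rpm/60 = 182.700000 rev/s
J = V / (n·D) = 57.69 / (182.700000 × 3.679) = 0.085829
regime bands: climb J<0.4021 | cruise [0.4021, 0.8043) | windmill J≥0.8043
J = 0.0858 → climb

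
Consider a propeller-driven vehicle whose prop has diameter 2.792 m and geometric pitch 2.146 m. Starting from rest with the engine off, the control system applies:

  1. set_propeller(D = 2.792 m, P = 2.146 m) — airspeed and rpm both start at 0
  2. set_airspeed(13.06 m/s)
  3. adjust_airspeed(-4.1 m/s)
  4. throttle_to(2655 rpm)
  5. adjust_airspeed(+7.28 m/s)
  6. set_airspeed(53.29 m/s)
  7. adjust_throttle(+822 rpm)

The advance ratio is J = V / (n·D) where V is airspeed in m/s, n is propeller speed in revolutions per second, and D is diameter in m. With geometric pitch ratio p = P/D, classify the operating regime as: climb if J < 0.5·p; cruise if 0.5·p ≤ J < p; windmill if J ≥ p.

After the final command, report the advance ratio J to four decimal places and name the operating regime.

J = 0.3294, regime = climb

set_propeller: D = 2.792 m, P = 2.146 m (p = P/D = 0.768625); state ← (V=0, rpm=0)
set_airspeed(13.06): V ← 13.06 m/s
adjust_airspeed(-4.1): V ← 13.06 -4.1 = 8.96 m/s
throttle_to(2655): rpm ← 2655
adjust_airspeed(+7.28): V ← 8.96 +7.28 = 16.24 m/s
set_airspeed(53.29): V ← 53.29 m/s
adjust_throttle(+822): rpm ← 2655 +822 = 3477
final state: V = 53.29 m/s, rpm = 3477 → n = rpm/60 = 57.950000 rev/s
J = V / (n·D) = 53.29 / (57.950000 × 2.792) = 0.329365
regime bands: climb J<0.3843 | cruise [0.3843, 0.7686) | windmill J≥0.7686
J = 0.3294 → climb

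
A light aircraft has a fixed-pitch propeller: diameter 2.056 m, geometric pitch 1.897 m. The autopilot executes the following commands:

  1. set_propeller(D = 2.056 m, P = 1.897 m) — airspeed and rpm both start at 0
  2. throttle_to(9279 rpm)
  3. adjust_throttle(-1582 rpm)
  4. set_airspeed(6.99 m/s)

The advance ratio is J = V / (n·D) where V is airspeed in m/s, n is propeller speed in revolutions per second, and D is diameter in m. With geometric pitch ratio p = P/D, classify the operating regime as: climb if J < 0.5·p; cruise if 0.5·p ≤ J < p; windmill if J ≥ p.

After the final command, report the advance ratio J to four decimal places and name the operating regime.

J = 0.0265, regime = climb

set_propeller: D = 2.056 m, P = 1.897 m (p = P/D = 0.922665); state ← (V=0, rpm=0)
throttle_to(9279): rpm ← 9279
adjust_throttle(-1582): rpm ← 9279 -1582 = 7697
set_airspeed(6.99): V ← 6.99 m/s
final state: V = 6.99 m/s, rpm = 7697 → n = rpm/60 = 128.283333 rev/s
J = V / (n·D) = 6.99 / (128.283333 × 2.056) = 0.026502
regime bands: climb J<0.4613 | cruise [0.4613, 0.9227) | windmill J≥0.9227
J = 0.0265 → climb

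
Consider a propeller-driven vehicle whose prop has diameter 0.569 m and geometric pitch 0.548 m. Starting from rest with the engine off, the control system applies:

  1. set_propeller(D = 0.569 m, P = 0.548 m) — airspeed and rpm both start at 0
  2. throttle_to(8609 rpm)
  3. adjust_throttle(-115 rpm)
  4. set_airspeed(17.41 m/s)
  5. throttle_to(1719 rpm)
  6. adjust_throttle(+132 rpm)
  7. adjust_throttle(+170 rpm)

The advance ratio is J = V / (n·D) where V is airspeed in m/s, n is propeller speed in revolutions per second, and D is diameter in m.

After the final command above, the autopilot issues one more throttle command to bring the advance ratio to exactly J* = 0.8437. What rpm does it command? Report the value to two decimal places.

rpm = 2175.95

set_propeller: D = 0.569 m, P = 0.548 m (p = P/D = 0.963093); state ← (V=0, rpm=0)
throttle_to(8609): rpm ← 8609
adjust_throttle(-115): rpm ← 8609 -115 = 8494
set_airspeed(17.41): V ← 17.41 m/s
throttle_to(1719): rpm ← 1719
adjust_throttle(+132): rpm ← 1719 +132 = 1851
adjust_throttle(+170): rpm ← 1851 +170 = 2021
final state: V = 17.41 m/s, rpm = 2021 → n = rpm/60 = 33.683333 rev/s
target J* = 0.8437; solve J* = V/(n·D) for n: n = V/(J*·D) = 17.41/(0.8437 × 0.569) = 36.265900 rev/s
rpm = 60·n = 2175.953980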